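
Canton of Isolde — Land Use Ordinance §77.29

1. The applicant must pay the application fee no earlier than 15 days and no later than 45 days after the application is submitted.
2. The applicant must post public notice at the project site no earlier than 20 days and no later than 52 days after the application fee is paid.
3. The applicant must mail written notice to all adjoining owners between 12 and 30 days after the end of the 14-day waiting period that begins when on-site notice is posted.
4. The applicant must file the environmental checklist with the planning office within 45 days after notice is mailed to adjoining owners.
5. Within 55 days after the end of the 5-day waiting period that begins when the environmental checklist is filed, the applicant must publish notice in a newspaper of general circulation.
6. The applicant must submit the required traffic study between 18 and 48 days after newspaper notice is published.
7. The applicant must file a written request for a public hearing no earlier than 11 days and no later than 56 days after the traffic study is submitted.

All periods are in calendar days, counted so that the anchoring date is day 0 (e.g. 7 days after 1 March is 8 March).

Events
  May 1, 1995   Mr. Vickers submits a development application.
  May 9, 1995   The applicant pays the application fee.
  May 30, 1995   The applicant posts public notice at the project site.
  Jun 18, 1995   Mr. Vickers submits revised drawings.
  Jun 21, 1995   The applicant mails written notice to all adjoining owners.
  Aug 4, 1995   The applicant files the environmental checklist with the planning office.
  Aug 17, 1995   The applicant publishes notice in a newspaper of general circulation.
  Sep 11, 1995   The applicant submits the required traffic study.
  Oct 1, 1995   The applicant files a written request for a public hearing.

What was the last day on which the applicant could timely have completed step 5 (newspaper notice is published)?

The environmental checklist is filed on Aug 4, 1995; the 5-day waiting period therefore ends Aug 9, 1995, and step 5 runs from that date. 55 days after Aug 9, 1995 is Oct 3, 1995.

Oct 3, 1995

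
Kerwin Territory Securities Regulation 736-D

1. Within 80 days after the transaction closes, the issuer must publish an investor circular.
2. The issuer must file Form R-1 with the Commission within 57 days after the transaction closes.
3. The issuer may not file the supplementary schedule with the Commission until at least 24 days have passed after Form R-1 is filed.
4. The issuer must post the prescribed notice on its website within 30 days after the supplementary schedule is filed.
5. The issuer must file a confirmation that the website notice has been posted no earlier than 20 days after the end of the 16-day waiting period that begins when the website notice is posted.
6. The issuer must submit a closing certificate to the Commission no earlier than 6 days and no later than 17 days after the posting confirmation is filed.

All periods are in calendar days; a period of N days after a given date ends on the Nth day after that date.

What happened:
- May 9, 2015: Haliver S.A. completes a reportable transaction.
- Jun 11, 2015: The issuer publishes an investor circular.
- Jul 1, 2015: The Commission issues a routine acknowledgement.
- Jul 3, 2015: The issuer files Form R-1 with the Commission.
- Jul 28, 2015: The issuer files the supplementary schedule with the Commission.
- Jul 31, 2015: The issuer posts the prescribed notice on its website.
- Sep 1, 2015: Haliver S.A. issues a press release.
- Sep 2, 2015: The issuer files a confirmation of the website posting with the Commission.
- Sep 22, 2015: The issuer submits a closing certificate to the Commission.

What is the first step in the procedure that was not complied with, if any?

(1) due by May 9, 2015 + 80 days = Jul 28, 2015; completed Jun 11, 2015, before the deadline.
(2) due by May 9, 2015 + 57 days = Jul 5, 2015; done Jul 3, 2015 — timely.
(3) permitted from Jul 3, 2015 + 24 days = Jul 27, 2015 onward; done Jul 28, 2015 — permitted.
(4) due by Jul 28, 2015 + 30 days = Aug 27, 2015; done Jul 31, 2015 — timely.
(5) permitted from Aug 16, 2015 + 20 days = Sep 5, 2015 onward; acted on Sep 2, 2015, 3 days prematurely.
No need to go further; step 5 was not satisfied.

Step 5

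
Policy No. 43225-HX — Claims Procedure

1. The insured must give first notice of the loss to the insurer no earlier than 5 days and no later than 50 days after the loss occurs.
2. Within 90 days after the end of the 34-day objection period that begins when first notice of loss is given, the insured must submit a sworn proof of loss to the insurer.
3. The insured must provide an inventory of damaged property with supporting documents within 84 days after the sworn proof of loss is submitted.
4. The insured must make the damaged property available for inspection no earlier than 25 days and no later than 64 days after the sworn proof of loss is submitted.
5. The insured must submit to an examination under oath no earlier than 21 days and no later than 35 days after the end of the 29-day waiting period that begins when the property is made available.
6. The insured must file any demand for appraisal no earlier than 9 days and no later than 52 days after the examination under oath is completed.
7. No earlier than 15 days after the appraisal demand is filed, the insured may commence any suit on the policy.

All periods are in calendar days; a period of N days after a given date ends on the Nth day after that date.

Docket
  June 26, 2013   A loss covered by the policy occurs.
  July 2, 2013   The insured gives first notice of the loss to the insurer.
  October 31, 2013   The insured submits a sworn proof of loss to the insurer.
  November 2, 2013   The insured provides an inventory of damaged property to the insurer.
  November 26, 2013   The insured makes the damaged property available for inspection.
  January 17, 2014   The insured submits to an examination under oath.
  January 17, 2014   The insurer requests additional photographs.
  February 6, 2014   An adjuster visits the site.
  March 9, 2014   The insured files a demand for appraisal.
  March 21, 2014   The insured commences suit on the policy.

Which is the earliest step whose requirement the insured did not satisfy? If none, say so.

Step 7

Step 1 — 5 and 50 days from June 26, 2013 (when the loss occurs) are July 1, 2013 and August 15, 2013 respectively; July 2, 2013 falls inside that range.
Step 2 — counting 90 days from August 5, 2013 (end of the 34-day objection period, which began when first notice of loss is given on July 2, 2013) gives a deadline of November 3, 2013; October 31, 2013 is within that limit.
Step 3 — counting 84 days from October 31, 2013 (when the sworn proof of loss is submitted) gives a deadline of January 23, 2014; November 2, 2013 is within that limit.
Step 4 — 25 and 64 days from October 31, 2013 (when the sworn proof of loss is submitted) are November 25, 2013 and January 3, 2014 respectively; November 26, 2013 falls inside that range.
Step 5 — 21 and 35 days from December 25, 2013 (end of the 29-day waiting period, which began when the property is made available on November 26, 2013) are January 15, 2014 and January 29, 2014 respectively; January 17, 2014 falls inside that range.
Step 6 — 9 and 52 days from January 17, 2014 (when the examination under oath is completed) are January 26, 2014 and March 10, 2014 respectively; done March 9, 2014 — within the window.
Step 7 — must wait 15 days from March 9, 2014 (when the appraisal demand is filed), so not before March 24, 2014; done March 21, 2014 — 3 days too early.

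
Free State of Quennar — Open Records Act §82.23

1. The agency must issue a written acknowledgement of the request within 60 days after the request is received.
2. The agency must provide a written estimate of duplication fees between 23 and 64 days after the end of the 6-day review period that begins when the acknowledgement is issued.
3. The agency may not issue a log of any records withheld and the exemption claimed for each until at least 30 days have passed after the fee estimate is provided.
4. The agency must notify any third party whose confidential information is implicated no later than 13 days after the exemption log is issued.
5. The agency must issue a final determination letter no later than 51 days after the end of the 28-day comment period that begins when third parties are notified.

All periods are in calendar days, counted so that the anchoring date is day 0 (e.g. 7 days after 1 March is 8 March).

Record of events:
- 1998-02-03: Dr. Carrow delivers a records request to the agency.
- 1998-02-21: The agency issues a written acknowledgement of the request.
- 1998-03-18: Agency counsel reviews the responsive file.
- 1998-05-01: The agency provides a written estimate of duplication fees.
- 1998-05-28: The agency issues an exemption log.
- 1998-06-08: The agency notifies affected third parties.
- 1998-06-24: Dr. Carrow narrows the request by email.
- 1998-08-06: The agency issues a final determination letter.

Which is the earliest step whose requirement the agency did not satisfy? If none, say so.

Step 3

Step 1 — counting 60 days from 1998-02-03 (when the request is received) gives a deadline of 1998-04-04; 1998-02-21 is within that limit.
Step 2 — 23 and 64 days from 1998-02-27 (end of the 6-day review period, which began when the acknowledgement is issued on 1998-02-21) are 1998-03-22 and 1998-05-02 respectively; done 1998-05-01 — within the window.
Step 3 — must wait 30 days from 1998-05-01 (when the fee estimate is provided), so not before 1998-05-31; 1998-05-28 is 3 days before the earliest permitted date.
The analysis stops there.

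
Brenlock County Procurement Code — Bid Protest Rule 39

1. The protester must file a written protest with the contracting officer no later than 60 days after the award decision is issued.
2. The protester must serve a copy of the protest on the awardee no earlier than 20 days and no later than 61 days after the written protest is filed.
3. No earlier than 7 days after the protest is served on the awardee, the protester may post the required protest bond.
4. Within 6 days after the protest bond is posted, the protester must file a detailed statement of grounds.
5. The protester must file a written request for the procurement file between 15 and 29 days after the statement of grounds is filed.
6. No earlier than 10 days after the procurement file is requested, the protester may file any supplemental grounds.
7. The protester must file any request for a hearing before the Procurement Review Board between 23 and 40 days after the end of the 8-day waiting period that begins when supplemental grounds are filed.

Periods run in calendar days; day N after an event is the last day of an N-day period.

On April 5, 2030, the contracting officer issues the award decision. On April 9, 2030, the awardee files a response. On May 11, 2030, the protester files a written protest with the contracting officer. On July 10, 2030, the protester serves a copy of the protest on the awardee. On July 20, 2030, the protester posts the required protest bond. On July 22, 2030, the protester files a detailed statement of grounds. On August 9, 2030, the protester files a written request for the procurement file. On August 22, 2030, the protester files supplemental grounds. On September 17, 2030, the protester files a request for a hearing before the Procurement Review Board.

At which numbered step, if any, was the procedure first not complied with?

(1) due by April 5, 2030 + 60 days = June 4, 2030; completed May 11, 2030, before the deadline.
(2) the permitted window runs from May 11, 2030 + 20 = May 31, 2030 to May 11, 2030 + 61 = July 11, 2030; done July 10, 2030 — within the window.
(3) permitted from July 10, 2030 + 7 days = July 17, 2030 onward; July 20, 2030 is on or after that date.
(4) due by July 20, 2030 + 6 days = July 26, 2030; July 22, 2030 is within that limit.
(5) the permitted window runs from July 22, 2030 + 15 = August 6, 2030 to July 22, 2030 + 29 = August 20, 2030; August 9, 2030 falls inside that range.
(6) permitted from August 9, 2030 + 10 days = August 19, 2030 onward; done August 22, 2030, after the minimum wait.
(7) the permitted window runs from August 30, 2030 + 23 = September 22, 2030 to August 30, 2030 + 40 = October 9, 2030; September 17, 2030 is 5 days too early.
The procedure was therefore not followed at step 7.

Step 7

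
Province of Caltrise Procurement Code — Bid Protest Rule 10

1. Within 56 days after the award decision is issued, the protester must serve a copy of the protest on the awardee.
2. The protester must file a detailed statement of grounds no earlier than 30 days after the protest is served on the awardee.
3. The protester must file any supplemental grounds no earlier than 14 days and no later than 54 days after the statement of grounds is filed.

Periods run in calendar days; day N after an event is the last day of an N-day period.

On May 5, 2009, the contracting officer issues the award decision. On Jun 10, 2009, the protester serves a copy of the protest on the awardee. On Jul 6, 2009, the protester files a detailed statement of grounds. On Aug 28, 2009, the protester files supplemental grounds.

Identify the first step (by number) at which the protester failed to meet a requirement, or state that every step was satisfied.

Step 2

(1) due by May 5, 2009 + 56 days = Jun 30, 2009; Jun 10, 2009 is within that limit.
(2) permitted from Jun 10, 2009 + 30 days = Jul 10, 2009 onward; Jul 6, 2009 is 4 days before the earliest permitted date.
Later steps need not be reached.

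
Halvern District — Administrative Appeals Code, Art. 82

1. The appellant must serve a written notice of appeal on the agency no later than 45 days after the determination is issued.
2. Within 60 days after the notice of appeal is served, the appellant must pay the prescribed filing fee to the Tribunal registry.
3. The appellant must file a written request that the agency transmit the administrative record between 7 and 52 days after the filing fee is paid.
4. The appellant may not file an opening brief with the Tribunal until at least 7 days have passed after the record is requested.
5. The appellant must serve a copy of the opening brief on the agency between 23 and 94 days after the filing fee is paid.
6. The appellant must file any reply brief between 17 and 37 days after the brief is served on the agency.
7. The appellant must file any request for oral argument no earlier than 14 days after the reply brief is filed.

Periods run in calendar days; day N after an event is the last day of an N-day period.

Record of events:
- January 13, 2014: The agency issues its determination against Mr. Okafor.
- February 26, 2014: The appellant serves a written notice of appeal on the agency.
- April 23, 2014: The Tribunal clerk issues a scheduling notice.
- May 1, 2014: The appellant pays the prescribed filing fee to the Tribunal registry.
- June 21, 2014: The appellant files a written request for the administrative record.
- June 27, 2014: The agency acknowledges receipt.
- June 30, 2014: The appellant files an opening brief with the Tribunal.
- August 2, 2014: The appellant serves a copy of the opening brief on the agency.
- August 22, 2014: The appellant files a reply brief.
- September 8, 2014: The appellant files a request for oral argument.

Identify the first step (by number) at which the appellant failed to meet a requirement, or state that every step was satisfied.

Step 1 — counting 45 days from January 13, 2014 (when the determination is issued) gives a deadline of February 27, 2014; completed February 26, 2014, before the deadline.
Step 2 — counting 60 days from February 26, 2014 (when the notice of appeal is served) gives a deadline of April 27, 2014; done May 1, 2014 — 4 days late.

Step 2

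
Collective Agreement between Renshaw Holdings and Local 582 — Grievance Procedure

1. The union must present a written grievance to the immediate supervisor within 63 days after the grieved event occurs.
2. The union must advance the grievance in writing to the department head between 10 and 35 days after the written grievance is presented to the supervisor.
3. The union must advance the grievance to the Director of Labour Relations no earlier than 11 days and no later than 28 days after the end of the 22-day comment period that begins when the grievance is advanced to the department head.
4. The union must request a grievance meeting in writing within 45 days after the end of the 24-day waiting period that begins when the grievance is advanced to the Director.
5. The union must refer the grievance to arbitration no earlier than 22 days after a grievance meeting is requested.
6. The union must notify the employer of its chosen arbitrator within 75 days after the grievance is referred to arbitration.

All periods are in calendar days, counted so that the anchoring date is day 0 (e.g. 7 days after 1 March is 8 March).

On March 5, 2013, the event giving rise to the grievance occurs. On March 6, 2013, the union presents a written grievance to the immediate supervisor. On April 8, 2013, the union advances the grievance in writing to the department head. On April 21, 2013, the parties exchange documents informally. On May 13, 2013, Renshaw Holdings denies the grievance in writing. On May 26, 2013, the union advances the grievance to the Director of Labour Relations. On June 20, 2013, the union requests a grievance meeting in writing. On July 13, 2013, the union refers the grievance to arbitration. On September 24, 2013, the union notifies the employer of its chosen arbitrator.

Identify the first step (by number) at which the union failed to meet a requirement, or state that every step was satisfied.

Step 1: 63 days after March 5, 2013 (when the grieved event occurs) is May 7, 2013; March 6, 2013 is within that limit.
Step 2: the window is 10–35 days after March 6, 2013 (when the written grievance is presented to the supervisor), so March 16, 2013 through April 10, 2013; done April 8, 2013 — within the window.
Step 3: the window is 11–28 days after April 30, 2013 (end of the 22-day comment period, which began when the grievance is advanced to the department head on April 8, 2013), so May 11, 2013 through May 28, 2013; done May 26, 2013, which is between those dates.
Step 4: 45 days after June 19, 2013 (end of the 24-day waiting period, which began when the grievance is advanced to the Director on May 26, 2013) is August 3, 2013; completed June 20, 2013, before the deadline.
Step 5: the earliest permitted date is 22 days after June 20, 2013 (when a grievance meeting is requested), i.e. July 12, 2013; done July 13, 2013, after the minimum wait.
Step 6: 75 days after July 13, 2013 (when the grievance is referred to arbitration) is September 26, 2013; done September 24, 2013 — timely.

None — every step was satisfied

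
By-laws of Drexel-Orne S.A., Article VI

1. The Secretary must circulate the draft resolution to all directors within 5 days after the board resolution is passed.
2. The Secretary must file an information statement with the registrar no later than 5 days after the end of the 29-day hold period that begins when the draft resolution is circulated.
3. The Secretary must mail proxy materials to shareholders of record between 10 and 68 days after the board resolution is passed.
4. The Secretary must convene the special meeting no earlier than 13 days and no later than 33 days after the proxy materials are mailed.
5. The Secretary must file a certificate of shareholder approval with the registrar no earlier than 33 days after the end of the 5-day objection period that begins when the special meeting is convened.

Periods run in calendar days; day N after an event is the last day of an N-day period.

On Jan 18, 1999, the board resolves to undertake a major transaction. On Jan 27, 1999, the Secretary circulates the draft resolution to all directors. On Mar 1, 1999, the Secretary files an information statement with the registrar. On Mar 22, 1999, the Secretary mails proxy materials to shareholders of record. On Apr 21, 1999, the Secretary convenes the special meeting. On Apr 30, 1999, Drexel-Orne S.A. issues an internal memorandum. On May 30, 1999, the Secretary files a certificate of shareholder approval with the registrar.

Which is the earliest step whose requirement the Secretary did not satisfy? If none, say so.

(1) due by Jan 18, 1999 + 5 days = Jan 23, 1999; not done until Jan 27, 1999, 4 days after the deadline.

Step 1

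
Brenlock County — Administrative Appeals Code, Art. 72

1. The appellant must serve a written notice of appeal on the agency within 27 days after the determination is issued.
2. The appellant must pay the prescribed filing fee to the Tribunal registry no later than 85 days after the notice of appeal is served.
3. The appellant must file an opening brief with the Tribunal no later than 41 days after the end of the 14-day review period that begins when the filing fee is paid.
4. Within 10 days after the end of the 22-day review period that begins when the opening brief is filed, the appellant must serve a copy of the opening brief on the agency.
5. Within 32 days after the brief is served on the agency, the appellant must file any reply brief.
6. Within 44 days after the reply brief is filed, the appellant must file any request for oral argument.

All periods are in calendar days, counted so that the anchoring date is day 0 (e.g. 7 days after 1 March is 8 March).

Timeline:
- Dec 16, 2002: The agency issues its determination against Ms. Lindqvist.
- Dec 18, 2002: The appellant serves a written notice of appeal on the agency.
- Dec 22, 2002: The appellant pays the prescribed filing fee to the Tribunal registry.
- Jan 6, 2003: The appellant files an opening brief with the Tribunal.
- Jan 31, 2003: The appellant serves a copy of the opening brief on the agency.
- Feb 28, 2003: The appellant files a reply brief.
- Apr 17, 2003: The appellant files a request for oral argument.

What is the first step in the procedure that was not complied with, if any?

Step 6

Step 1 — counting 27 days from Dec 16, 2002 (when the determination is issued) gives a deadline of Jan 12, 2003; completed Dec 18, 2002, before the deadline.
Step 2 — counting 85 days from Dec 18, 2002 (when the notice of appeal is served) gives a deadline of Mar 13, 2003; completed Dec 22, 2002, before the deadline.
Step 3 — counting 41 days from Jan 5, 2003 (end of the 14-day review period, which began when the filing fee is paid on Dec 22, 2002) gives a deadline of Feb 15, 2003; completed Jan 6, 2003, before the deadline.
Step 4 — counting 10 days from Jan 28, 2003 (end of the 22-day review period, which began when the opening brief is filed on Jan 6, 2003) gives a deadline of Feb 7, 2003; done Jan 31, 2003 — timely.
Step 5 — counting 32 days from Jan 31, 2003 (when the brief is served on the agency) gives a deadline of Mar 4, 2003; Feb 28, 2003 is within that limit.
Step 6 — counting 44 days from Feb 28, 2003 (when the reply brief is filed) gives a deadline of Apr 13, 2003; done Apr 17, 2003 — 4 days late.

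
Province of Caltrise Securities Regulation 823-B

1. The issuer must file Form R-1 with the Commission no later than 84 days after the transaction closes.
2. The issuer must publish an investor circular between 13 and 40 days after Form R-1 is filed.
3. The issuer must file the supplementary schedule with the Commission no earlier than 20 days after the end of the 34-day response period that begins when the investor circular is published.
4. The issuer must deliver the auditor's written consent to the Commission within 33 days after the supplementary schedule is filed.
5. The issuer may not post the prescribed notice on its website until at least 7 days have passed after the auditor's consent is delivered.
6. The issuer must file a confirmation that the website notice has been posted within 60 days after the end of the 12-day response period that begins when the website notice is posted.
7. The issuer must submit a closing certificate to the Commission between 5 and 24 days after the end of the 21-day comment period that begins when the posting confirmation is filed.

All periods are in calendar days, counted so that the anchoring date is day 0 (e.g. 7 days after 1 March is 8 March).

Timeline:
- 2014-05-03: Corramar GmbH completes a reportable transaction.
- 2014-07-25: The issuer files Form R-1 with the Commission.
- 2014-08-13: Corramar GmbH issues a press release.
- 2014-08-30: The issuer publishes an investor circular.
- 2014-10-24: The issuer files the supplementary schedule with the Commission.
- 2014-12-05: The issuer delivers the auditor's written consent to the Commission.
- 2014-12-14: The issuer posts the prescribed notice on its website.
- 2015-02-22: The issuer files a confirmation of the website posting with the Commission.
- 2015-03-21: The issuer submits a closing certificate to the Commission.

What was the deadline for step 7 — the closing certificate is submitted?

The posting confirmation is filed on 2015-02-22; the 21-day comment period therefore ends 2015-03-15, and step 7 runs from that date. The window is 5–24 days after 2015-03-15; it closes on 2015-04-08.

2015-04-08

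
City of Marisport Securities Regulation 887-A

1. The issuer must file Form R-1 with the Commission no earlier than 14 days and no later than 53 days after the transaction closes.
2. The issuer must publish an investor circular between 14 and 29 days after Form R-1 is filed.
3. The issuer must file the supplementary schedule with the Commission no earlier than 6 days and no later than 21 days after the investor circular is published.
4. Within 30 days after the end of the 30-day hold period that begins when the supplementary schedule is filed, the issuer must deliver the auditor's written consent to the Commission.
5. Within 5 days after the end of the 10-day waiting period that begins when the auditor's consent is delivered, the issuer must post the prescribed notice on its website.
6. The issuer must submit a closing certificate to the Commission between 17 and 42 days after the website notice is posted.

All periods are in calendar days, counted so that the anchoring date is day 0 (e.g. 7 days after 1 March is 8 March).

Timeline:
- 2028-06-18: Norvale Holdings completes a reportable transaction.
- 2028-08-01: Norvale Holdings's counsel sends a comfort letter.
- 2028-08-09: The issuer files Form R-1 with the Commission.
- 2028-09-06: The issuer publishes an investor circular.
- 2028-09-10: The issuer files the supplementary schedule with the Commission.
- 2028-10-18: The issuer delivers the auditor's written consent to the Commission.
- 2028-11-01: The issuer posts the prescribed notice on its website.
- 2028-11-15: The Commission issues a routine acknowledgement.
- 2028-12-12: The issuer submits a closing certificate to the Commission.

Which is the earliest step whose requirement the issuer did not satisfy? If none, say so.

(1) the permitted window runs from 2028-06-18 + 14 = 2028-07-02 to 2028-06-18 + 53 = 2028-08-10; 2028-08-09 falls inside that range.
(2) the permitted window runs from 2028-08-09 + 14 = 2028-08-23 to 2028-08-09 + 29 = 2028-09-07; done 2028-09-06 — within the window.
(3) the permitted window runs from 2028-09-06 + 6 = 2028-09-12 to 2028-09-06 + 21 = 2028-09-27; 2028-09-10 is 2 days too early.

Step 3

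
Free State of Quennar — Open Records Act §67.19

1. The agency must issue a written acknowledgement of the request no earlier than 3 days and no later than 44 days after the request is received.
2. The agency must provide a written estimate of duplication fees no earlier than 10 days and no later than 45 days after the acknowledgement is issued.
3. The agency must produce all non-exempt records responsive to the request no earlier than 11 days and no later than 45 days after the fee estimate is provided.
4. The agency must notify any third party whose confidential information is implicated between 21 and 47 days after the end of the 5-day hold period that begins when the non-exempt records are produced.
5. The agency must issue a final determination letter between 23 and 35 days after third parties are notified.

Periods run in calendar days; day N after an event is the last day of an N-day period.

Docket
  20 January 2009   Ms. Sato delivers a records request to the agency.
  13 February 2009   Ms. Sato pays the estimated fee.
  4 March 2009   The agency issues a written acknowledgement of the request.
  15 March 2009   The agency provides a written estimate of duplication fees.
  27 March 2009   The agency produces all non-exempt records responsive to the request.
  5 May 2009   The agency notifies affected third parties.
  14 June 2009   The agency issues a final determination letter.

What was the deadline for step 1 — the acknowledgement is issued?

5 March 2009

Step 1 runs from 20 January 2009, when the request is received. The window is 3–44 days after 20 January 2009; it closes on 5 March 2009.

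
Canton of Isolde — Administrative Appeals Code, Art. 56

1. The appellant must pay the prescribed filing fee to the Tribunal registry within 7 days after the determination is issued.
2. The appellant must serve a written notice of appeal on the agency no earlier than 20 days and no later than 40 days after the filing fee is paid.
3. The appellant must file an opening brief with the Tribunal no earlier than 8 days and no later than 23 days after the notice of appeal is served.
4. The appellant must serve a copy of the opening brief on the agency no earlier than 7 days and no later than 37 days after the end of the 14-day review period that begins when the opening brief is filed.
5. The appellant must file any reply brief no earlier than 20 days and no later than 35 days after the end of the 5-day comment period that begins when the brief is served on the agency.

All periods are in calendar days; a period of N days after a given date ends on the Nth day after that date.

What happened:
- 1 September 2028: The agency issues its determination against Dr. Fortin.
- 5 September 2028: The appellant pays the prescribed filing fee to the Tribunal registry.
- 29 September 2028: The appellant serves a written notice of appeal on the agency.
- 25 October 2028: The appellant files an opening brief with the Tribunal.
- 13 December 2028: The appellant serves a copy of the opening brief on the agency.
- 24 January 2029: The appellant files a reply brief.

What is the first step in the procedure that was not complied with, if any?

Step 3

(1) due by 1 September 2028 + 7 days = 8 September 2028; 5 September 2028 is within that limit.
(2) the permitted window runs from 5 September 2028 + 20 = 25 September 2028 to 5 September 2028 + 40 = 15 October 2028; done 29 September 2028 — within the window.
(3) the permitted window runs from 29 September 2028 + 8 = 7 October 2028 to 29 September 2028 + 23 = 22 October 2028; done 25 October 2028 — 3 days after the window closed.
No need to go further; step 3 was not satisfied.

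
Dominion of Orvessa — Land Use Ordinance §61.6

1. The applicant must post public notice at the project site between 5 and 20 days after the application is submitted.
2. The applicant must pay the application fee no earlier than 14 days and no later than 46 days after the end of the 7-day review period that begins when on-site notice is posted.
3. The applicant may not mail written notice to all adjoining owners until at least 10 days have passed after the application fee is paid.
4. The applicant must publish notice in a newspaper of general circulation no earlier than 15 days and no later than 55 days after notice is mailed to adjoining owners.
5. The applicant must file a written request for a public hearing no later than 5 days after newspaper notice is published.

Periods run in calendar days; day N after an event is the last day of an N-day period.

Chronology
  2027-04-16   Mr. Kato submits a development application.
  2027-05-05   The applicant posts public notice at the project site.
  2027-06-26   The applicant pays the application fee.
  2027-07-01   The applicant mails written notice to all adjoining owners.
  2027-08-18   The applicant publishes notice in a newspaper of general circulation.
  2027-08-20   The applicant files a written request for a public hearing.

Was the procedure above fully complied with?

Step 1: the window is 5–20 days after 2027-04-16 (when the application is submitted), so 2027-04-21 through 2027-05-06; done 2027-05-05 — within the window.
Step 2: the window is 14–46 days after 2027-05-12 (end of the 7-day review period, which began when on-site notice is posted on 2027-05-05), so 2027-05-26 through 2027-06-27; 2027-06-26 falls inside that range.
Step 3: the earliest permitted date is 10 days after 2027-06-26 (when the application fee is paid), i.e. 2027-07-06; done 2027-07-01 — 5 days too early.
The analysis stops there.

No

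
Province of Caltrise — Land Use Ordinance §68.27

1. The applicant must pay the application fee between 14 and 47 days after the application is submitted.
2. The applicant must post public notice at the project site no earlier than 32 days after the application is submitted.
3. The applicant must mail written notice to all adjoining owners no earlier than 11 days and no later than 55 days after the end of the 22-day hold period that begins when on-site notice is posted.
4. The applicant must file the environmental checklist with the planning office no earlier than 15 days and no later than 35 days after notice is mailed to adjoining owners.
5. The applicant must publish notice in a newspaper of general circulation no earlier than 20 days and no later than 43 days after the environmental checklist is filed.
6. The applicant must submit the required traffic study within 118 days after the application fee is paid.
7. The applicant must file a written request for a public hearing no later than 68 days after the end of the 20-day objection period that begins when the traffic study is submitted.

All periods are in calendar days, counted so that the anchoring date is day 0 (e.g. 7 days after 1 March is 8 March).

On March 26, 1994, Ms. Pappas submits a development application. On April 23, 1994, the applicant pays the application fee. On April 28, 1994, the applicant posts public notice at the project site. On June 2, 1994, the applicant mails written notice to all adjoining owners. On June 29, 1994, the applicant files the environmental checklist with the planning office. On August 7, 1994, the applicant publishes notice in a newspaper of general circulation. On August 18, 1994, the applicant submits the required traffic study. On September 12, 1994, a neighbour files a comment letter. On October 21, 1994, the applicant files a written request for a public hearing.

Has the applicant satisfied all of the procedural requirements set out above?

Step 1: the window is 14–47 days after March 26, 1994 (when the application is submitted), so April 9, 1994 through May 12, 1994; done April 23, 1994 — within the window.
Step 2: the earliest permitted date is 32 days after March 26, 1994 (when the application is submitted), i.e. April 27, 1994; done April 28, 1994 — permitted.
Step 3: the window is 11–55 days after May 20, 1994 (end of the 22-day hold period, which began when on-site notice is posted on April 28, 1994), so May 31, 1994 through July 14, 1994; June 2, 1994 falls inside that range.
Step 4: the window is 15–35 days after June 2, 1994 (when notice is mailed to adjoining owners), so June 17, 1994 through July 7, 1994; done June 29, 1994, which is between those dates.
Step 5: the window is 20–43 days after June 29, 1994 (when the environmental checklist is filed), so July 19, 1994 through August 11, 1994; done August 7, 1994, which is between those dates.
Step 6: 118 days after April 23, 1994 (when the application fee is paid) is August 19, 1994; August 18, 1994 is within that limit.
Step 7: 68 days after September 7, 1994 (end of the 20-day objection period, which began when the traffic study is submitted on August 18, 1994) is November 14, 1994; October 21, 1994 is within that limit.

Yes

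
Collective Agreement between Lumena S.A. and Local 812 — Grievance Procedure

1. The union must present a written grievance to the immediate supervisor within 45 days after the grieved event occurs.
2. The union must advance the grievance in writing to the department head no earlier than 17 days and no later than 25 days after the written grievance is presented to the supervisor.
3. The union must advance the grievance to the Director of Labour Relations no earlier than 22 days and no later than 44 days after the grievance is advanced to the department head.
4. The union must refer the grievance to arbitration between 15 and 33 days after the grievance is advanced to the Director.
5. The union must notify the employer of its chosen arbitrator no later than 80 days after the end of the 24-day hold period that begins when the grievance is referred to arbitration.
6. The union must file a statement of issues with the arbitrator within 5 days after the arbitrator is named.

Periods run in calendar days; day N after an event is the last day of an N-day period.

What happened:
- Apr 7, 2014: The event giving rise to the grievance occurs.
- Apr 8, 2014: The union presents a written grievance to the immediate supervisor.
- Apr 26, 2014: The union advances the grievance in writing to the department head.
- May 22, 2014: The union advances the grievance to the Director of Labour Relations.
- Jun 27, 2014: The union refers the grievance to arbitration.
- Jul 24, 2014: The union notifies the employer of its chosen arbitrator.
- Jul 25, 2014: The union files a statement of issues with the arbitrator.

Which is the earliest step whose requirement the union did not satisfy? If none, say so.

Step 4

Step 1 — counting 45 days from Apr 7, 2014 (when the grieved event occurs) gives a deadline of May 22, 2014; Apr 8, 2014 is within that limit.
Step 2 — 17 and 25 days from Apr 8, 2014 (when the written grievance is presented to the supervisor) are Apr 25, 2014 and May 3, 2014 respectively; done Apr 26, 2014 — within the window.
Step 3 — 22 and 44 days from Apr 26, 2014 (when the grievance is advanced to the department head) are May 18, 2014 and Jun 9, 2014 respectively; done May 22, 2014 — within the window.
Step 4 — 15 and 33 days from May 22, 2014 (when the grievance is advanced to the Director) are Jun 6, 2014 and Jun 24, 2014 respectively; done Jun 27, 2014 — 3 days after the window closed.
No need to go further; step 4 was not satisfied.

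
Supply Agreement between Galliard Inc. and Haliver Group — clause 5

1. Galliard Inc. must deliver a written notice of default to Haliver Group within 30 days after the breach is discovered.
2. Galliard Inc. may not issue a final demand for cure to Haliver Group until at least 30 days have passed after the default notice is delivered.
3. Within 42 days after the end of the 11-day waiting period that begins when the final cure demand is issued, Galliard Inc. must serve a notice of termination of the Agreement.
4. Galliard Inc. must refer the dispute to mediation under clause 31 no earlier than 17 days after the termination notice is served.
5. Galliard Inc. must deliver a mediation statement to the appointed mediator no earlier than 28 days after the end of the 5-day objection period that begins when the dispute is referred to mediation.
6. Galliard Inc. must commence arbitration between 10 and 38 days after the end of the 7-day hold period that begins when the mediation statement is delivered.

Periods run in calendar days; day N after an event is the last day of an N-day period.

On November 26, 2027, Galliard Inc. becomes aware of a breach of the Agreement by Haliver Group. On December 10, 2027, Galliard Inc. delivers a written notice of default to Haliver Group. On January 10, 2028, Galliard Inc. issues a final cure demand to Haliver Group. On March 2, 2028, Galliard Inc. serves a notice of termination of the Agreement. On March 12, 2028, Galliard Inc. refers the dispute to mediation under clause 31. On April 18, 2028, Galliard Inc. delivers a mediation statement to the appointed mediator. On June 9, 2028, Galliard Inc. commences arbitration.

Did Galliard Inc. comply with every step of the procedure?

No

Step 1: 30 days after November 26, 2027 (when the breach is discovered) is December 26, 2027; done December 10, 2027 — timely.
Step 2: the earliest permitted date is 30 days after December 10, 2027 (when the default notice is delivered), i.e. January 9, 2028; done January 10, 2028 — permitted.
Step 3: 42 days after January 21, 2028 (end of the 11-day waiting period, which began when the final cure demand is issued on January 10, 2028) is March 3, 2028; March 2, 2028 is within that limit.
Step 4: the earliest permitted date is 17 days after March 2, 2028 (when the termination notice is served), i.e. March 19, 2028; acted on March 12, 2028, 7 days prematurely.
The analysis stops there.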